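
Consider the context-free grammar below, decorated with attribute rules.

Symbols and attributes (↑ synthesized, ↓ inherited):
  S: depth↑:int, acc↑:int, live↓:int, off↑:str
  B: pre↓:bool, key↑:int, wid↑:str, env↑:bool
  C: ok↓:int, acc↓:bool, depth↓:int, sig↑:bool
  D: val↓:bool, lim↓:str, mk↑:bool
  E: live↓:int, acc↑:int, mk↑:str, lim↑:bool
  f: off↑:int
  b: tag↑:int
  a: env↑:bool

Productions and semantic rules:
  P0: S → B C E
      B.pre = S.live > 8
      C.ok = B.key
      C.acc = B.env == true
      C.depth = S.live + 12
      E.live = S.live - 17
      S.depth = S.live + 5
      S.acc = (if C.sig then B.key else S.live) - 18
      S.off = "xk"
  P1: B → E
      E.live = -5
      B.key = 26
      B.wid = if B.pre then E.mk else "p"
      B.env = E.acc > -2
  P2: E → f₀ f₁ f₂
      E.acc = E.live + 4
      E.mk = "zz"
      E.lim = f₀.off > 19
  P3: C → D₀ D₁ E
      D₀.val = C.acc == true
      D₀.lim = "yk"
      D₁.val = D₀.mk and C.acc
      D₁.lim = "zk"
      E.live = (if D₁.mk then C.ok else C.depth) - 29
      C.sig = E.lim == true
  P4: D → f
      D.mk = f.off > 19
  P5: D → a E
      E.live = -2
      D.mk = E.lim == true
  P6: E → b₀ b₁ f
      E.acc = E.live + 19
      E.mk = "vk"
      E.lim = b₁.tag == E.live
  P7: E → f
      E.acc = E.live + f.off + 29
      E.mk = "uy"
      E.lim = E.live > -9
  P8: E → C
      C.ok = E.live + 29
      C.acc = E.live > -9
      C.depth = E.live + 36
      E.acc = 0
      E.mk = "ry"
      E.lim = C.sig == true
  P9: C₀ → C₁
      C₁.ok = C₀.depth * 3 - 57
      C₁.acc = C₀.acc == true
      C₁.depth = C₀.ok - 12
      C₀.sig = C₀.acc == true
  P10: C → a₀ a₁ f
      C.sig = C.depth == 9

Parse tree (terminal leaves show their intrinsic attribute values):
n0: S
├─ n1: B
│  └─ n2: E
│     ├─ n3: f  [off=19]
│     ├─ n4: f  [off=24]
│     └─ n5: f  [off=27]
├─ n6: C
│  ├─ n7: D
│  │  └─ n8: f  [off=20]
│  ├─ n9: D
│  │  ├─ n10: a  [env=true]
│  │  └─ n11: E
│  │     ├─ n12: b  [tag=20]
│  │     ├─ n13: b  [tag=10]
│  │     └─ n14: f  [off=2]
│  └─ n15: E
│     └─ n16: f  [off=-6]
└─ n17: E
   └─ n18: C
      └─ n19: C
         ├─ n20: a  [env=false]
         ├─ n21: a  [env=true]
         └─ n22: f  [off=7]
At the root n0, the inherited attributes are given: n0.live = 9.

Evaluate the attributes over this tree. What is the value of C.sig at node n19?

1. n0.live = 9  [given at root]
2. n1.pre = true  [S.live > 8]
3. n2.live = -5  [-5]
4. n3.off = 19  [terminal]
5. n4.off = 24  [terminal]
6. n5.off = 27  [terminal]
7. n2.acc = -1  [E.live + 4]
8. n2.mk = "zz"  ["zz"]
9. n2.lim = false  [f₀.off > 19]
10. n1.key = 26  [26]
11. n1.wid = "zz"  [if B.pre then E.mk else "p"]
12. n1.env = true  [E.acc > -2]
13. n6.ok = 26  [B.key]
14. n6.acc = true  [B.env == true]
15. n6.depth = 21  [S.live + 12]
16. n7.val = true  [C.acc == true]
17. n7.lim = "yk"  ["yk"]
18. n8.off = 20  [terminal]
19. n7.mk = true  [f.off > 19]
20. n9.val = true  [D₀.mk and C.acc]
21. n9.lim = "zk"  ["zk"]
22. n10.env = true  [terminal]
23. n11.live = -2  [-2]
24. n12.tag = 20  [terminal]
25. n13.tag = 10  [terminal]
26. n14.off = 2  [terminal]
27. n11.acc = 17  [E.live + 19]
28. n11.mk = "vk"  ["vk"]
29. n11.lim = false  [b₁.tag == E.live]
30. n9.mk = false  [E.lim == true]
31. n15.live = -8  [(if D₁.mk then C.ok else C.depth) - 29]
32. n16.off = -6  [terminal]
33. n15.acc = 15  [E.live + f.off + 29]
34. n15.mk = "uy"  ["uy"]
35. n15.lim = true  [E.live > -9]
36. n6.sig = true  [E.lim == true]
37. n17.live = -8  [S.live - 17]
38. n18.ok = 21  [E.live + 29]
39. n18.acc = true  [E.live > -9]
40. n18.depth = 28  [E.live + 36]
41. n19.ok = 27  [C₀.depth * 3 - 57]
42. n19.acc = true  [C₀.acc == true]
43. n19.depth = 9  [C₀.ok - 12]
44. n20.env = false  [terminal]
45. n21.env = true  [terminal]
46. n22.off = 7  [terminal]
47. n19.sig = true  [C.depth == 9]
48. n18.sig = true  [C₀.acc == true]
49. n17.acc = 0  [0]
50. n17.mk = "ry"  ["ry"]
51. n17.lim = true  [C.sig == true]
52. n0.depth = 14  [S.live + 5]
53. n0.acc = 8  [(if C.sig then B.key else S.live) - 18]
54. n0.off = "xk"  ["xk"]

true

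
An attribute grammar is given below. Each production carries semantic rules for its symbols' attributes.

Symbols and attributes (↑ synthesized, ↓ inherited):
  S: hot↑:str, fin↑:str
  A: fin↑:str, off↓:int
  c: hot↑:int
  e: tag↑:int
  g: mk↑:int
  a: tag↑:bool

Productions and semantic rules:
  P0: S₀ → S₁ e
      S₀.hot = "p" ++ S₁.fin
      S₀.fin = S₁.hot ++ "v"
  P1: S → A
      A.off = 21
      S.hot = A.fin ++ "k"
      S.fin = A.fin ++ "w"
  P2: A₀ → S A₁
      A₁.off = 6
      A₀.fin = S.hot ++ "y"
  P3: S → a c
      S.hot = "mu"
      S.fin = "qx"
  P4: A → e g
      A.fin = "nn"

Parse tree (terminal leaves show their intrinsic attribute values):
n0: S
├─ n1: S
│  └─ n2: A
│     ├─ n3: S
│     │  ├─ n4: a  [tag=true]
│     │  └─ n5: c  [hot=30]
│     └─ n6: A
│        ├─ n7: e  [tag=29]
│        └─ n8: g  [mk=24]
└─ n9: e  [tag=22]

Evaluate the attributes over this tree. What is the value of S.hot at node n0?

"pmuyw"

1. n2.off = 21  [21]
2. n4.tag = true  [terminal]
3. n5.hot = 30  [terminal]
4. n3.hot = "mu"  ["mu"]
5. n3.fin = "qx"  ["qx"]
6. n6.off = 6  [6]
7. n7.tag = 29  [terminal]
8. n8.mk = 24  [terminal]
9. n6.fin = "nn"  ["nn"]
10. n2.fin = "muy"  [S.hot ++ "y"]
11. n1.hot = "muyk"  [A.fin ++ "k"]
12. n1.fin = "muyw"  [A.fin ++ "w"]
13. n9.tag = 22  [terminal]
14. n0.hot = "pmuyw"  ["p" ++ S₁.fin]
15. n0.fin = "muykv"  [S₁.hot ++ "v"]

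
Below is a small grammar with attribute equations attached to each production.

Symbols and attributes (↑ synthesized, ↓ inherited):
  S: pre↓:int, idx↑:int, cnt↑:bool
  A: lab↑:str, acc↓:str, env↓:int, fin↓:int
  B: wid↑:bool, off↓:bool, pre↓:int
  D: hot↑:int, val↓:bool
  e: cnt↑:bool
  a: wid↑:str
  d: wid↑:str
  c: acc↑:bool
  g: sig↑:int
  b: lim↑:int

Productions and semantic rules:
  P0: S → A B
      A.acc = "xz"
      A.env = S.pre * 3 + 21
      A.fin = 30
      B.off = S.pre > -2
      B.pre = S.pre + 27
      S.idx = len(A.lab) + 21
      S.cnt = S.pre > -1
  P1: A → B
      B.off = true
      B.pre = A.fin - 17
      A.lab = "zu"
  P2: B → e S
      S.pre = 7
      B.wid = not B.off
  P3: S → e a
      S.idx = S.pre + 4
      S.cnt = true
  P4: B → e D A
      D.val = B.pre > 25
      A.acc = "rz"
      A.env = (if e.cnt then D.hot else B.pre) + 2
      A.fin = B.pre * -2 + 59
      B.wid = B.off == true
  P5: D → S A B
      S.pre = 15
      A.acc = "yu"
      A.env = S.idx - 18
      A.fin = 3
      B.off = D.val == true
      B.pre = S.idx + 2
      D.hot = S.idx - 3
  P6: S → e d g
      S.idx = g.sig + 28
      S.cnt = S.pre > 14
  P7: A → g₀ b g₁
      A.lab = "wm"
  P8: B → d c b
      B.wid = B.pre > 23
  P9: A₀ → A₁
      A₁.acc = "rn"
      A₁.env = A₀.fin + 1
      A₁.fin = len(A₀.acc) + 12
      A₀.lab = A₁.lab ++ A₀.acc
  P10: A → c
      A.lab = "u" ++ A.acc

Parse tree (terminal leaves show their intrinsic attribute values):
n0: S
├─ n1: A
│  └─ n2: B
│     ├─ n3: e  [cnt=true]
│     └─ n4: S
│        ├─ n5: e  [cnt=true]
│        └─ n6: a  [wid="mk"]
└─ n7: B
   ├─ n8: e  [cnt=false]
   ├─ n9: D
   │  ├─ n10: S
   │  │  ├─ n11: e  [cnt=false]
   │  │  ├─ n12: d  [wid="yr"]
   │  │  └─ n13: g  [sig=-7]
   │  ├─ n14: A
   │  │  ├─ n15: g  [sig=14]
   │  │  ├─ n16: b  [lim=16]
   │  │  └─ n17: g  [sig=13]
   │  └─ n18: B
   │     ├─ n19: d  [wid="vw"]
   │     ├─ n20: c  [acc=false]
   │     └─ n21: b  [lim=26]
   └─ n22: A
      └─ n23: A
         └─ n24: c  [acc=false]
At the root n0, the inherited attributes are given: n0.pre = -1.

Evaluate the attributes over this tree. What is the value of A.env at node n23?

8

1. n0.pre = -1  [given at root]
2. n1.acc = "xz"  ["xz"]
3. n1.env = 18  [S.pre * 3 + 21]
4. n1.fin = 30  [30]
5. n2.off = true  [true]
6. n2.pre = 13  [A.fin - 17]
7. n3.cnt = true  [terminal]
8. n4.pre = 7  [7]
9. n5.cnt = true  [terminal]
10. n6.wid = "mk"  [terminal]
11. n4.idx = 11  [S.pre + 4]
12. n4.cnt = true  [true]
13. n2.wid = false  [not B.off]
14. n1.lab = "zu"  ["zu"]
15. n7.off = true  [S.pre > -2]
16. n7.pre = 26  [S.pre + 27]
17. n8.cnt = false  [terminal]
18. n9.val = true  [B.pre > 25]
19. n10.pre = 15  [15]
20. n11.cnt = false  [terminal]
21. n12.wid = "yr"  [terminal]
22. n13.sig = -7  [terminal]
23. n10.idx = 21  [g.sig + 28]
24. n10.cnt = true  [S.pre > 14]
25. n14.acc = "yu"  ["yu"]
26. n14.env = 3  [S.idx - 18]
27. n14.fin = 3  [3]
28. n15.sig = 14  [terminal]
29. n16.lim = 16  [terminal]
30. n17.sig = 13  [terminal]
31. n14.lab = "wm"  ["wm"]
32. n18.off = true  [D.val == true]
33. n18.pre = 23  [S.idx + 2]
34. n19.wid = "vw"  [terminal]
35. n20.acc = false  [terminal]
36. n21.lim = 26  [terminal]
37. n18.wid = false  [B.pre > 23]
38. n9.hot = 18  [S.idx - 3]
39. n22.acc = "rz"  ["rz"]
40. n22.env = 28  [(if e.cnt then D.hot else B.pre) + 2]
41. n22.fin = 7  [B.pre * -2 + 59]
42. n23.acc = "rn"  ["rn"]
43. n23.env = 8  [A₀.fin + 1]
44. n23.fin = 14  [len(A₀.acc) + 12]
45. n24.acc = false  [terminal]
46. n23.lab = "urn"  ["u" ++ A.acc]
47. n22.lab = "urnrz"  [A₁.lab ++ A₀.acc]
48. n7.wid = true  [B.off == true]
49. n0.idx = 23  [len(A.lab) + 21]
50. n0.cnt = false  [S.pre > -1]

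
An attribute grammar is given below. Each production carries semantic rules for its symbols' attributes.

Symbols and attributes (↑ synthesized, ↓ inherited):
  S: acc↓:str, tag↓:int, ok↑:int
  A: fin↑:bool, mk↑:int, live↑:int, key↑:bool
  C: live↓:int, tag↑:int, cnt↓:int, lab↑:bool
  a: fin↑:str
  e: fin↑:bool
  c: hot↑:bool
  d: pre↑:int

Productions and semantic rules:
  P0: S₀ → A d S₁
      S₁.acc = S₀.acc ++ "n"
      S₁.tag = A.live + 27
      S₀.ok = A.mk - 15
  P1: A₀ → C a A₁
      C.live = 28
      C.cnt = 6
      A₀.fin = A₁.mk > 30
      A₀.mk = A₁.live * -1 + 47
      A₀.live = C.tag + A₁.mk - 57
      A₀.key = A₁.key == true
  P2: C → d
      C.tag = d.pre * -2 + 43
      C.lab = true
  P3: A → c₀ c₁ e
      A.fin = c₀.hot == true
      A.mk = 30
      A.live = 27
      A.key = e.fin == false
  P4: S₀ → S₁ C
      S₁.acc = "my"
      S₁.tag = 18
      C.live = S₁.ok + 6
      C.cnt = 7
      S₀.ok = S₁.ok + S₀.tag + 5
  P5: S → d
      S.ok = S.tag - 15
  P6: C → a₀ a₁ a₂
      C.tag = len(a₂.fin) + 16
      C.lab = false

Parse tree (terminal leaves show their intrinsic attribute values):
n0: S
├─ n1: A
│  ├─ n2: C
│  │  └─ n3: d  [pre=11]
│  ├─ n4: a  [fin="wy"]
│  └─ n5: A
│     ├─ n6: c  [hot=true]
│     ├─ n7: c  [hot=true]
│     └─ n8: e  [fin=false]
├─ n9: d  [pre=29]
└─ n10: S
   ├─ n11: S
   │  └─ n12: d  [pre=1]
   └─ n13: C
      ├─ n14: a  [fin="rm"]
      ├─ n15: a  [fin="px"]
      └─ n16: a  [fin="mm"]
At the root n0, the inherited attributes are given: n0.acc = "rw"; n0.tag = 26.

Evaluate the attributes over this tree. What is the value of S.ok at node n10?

29

1. n0.acc = "rw"  [given at root]
2. n0.tag = 26  [given at root]
3. n2.live = 28  [28]
4. n2.cnt = 6  [6]
5. n3.pre = 11  [terminal]
6. n2.tag = 21  [d.pre * -2 + 43]
7. n2.lab = true  [true]
8. n4.fin = "wy"  [terminal]
9. n6.hot = true  [terminal]
10. n7.hot = true  [terminal]
11. n8.fin = false  [terminal]
12. n5.fin = true  [c₀.hot == true]
13. n5.mk = 30  [30]
14. n5.live = 27  [27]
15. n5.key = true  [e.fin == false]
16. n1.fin = false  [A₁.mk > 30]
17. n1.mk = 20  [A₁.live * -1 + 47]
18. n1.live = -6  [C.tag + A₁.mk - 57]
19. n1.key = true  [A₁.key == true]
20. n9.pre = 29  [terminal]
21. n10.acc = "rwn"  [S₀.acc ++ "n"]
22. n10.tag = 21  [A.live + 27]
23. n11.acc = "my"  ["my"]
24. n11.tag = 18  [18]
25. n12.pre = 1  [terminal]
26. n11.ok = 3  [S.tag - 15]
27. n13.live = 9  [S₁.ok + 6]
28. n13.cnt = 7  [7]
29. n14.fin = "rm"  [terminal]
30. n15.fin = "px"  [terminal]
31. n16.fin = "mm"  [terminal]
32. n13.tag = 18  [len(a₂.fin) + 16]
33. n13.lab = false  [false]
34. n10.ok = 29  [S₁.ok + S₀.tag + 5]
35. n0.ok = 5  [A.mk - 15]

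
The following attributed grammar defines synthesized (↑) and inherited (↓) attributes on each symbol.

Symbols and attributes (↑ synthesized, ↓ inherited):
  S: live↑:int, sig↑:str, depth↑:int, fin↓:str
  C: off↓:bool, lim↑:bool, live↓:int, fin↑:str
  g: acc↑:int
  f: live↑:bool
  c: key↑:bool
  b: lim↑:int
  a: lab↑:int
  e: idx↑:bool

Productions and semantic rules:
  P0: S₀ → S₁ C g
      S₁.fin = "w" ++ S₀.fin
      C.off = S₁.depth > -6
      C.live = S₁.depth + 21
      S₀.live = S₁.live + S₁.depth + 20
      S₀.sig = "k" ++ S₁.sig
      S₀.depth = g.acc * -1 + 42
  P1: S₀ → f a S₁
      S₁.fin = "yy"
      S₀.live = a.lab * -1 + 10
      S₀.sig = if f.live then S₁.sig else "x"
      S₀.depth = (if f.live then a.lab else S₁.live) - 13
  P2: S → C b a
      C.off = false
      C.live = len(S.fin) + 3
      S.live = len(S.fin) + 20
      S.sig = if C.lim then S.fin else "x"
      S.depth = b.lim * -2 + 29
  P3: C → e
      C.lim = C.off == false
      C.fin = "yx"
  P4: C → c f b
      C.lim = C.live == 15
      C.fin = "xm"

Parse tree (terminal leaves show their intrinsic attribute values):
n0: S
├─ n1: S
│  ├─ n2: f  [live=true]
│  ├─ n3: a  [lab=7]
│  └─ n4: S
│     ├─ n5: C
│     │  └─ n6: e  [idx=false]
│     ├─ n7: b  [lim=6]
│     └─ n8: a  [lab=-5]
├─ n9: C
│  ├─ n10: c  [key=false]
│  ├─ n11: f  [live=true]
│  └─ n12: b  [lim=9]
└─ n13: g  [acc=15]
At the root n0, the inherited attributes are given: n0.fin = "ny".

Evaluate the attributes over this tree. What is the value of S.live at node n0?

1. n0.fin = "ny"  [given at root]
2. n1.fin = "wny"  ["w" ++ S₀.fin]
3. n2.live = true  [terminal]
4. n3.lab = 7  [terminal]
5. n4.fin = "yy"  ["yy"]
6. n5.off = false  [false]
7. n5.live = 5  [len(S.fin) + 3]
8. n6.idx = false  [terminal]
9. n5.lim = true  [C.off == false]
10. n5.fin = "yx"  ["yx"]
11. n7.lim = 6  [terminal]
12. n8.lab = -5  [terminal]
13. n4.live = 22  [len(S.fin) + 20]
14. n4.sig = "yy"  [if C.lim then S.fin else "x"]
15. n4.depth = 17  [b.lim * -2 + 29]
16. n1.live = 3  [a.lab * -1 + 10]
17. n1.sig = "yy"  [if f.live then S₁.sig else "x"]
18. n1.depth = -6  [(if f.live then a.lab else S₁.live) - 13]
19. n9.off = false  [S₁.depth > -6]
20. n9.live = 15  [S₁.depth + 21]
21. n10.key = false  [terminal]
22. n11.live = true  [terminal]
23. n12.lim = 9  [terminal]
24. n9.lim = true  [C.live == 15]
25. n9.fin = "xm"  ["xm"]
26. n13.acc = 15  [terminal]
27. n0.live = 17  [S₁.live + S₁.depth + 20]
28. n0.sig = "kyy"  ["k" ++ S₁.sig]
29. n0.depth = 27  [g.acc * -1 + 42]

17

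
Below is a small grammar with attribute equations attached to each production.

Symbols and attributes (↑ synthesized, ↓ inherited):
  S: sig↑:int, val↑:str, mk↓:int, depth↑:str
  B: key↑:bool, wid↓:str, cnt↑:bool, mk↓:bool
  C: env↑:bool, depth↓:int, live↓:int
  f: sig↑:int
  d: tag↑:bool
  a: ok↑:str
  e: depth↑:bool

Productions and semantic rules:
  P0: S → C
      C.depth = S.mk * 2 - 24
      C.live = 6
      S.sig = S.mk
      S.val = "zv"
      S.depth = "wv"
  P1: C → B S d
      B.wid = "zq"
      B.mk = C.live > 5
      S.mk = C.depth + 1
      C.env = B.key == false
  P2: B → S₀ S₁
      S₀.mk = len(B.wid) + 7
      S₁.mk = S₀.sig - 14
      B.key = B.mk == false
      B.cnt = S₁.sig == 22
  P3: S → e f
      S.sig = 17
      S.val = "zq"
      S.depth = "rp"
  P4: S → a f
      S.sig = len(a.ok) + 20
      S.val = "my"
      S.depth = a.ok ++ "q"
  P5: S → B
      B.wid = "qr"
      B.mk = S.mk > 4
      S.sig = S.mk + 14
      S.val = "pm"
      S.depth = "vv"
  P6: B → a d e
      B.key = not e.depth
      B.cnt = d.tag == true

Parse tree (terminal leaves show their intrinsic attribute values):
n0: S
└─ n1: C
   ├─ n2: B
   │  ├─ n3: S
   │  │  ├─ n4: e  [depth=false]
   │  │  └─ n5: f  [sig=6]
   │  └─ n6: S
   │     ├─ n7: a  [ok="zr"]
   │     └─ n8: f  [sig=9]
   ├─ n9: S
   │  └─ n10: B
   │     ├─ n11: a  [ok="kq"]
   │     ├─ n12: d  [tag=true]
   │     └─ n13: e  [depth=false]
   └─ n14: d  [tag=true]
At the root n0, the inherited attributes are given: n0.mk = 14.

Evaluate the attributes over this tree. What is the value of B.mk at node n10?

1. n0.mk = 14  [given at root]
2. n1.depth = 4  [S.mk * 2 - 24]
3. n1.live = 6  [6]
4. n2.wid = "zq"  ["zq"]
5. n2.mk = true  [C.live > 5]
6. n3.mk = 9  [len(B.wid) + 7]
7. n4.depth = false  [terminal]
8. n5.sig = 6  [terminal]
9. n3.sig = 17  [17]
10. n3.val = "zq"  ["zq"]
11. n3.depth = "rp"  ["rp"]
12. n6.mk = 3  [S₀.sig - 14]
13. n7.ok = "zr"  [terminal]
14. n8.sig = 9  [terminal]
15. n6.sig = 22  [len(a.ok) + 20]
16. n6.val = "my"  ["my"]
17. n6.depth = "zrq"  [a.ok ++ "q"]
18. n2.key = false  [B.mk == false]
19. n2.cnt = true  [S₁.sig == 22]
20. n9.mk = 5  [C.depth + 1]
21. n10.wid = "qr"  ["qr"]
22. n10.mk = true  [S.mk > 4]
23. n11.ok = "kq"  [terminal]
24. n12.tag = true  [terminal]
25. n13.depth = false  [terminal]
26. n10.key = true  [not e.depth]
27. n10.cnt = true  [d.tag == true]
28. n9.sig = 19  [S.mk + 14]
29. n9.val = "pm"  ["pm"]
30. n9.depth = "vv"  ["vv"]
31. n14.tag = true  [terminal]
32. n1.env = true  [B.key == false]
33. n0.sig = 14  [S.mk]
34. n0.val = "zv"  ["zv"]
35. n0.depth = "wv"  ["wv"]

true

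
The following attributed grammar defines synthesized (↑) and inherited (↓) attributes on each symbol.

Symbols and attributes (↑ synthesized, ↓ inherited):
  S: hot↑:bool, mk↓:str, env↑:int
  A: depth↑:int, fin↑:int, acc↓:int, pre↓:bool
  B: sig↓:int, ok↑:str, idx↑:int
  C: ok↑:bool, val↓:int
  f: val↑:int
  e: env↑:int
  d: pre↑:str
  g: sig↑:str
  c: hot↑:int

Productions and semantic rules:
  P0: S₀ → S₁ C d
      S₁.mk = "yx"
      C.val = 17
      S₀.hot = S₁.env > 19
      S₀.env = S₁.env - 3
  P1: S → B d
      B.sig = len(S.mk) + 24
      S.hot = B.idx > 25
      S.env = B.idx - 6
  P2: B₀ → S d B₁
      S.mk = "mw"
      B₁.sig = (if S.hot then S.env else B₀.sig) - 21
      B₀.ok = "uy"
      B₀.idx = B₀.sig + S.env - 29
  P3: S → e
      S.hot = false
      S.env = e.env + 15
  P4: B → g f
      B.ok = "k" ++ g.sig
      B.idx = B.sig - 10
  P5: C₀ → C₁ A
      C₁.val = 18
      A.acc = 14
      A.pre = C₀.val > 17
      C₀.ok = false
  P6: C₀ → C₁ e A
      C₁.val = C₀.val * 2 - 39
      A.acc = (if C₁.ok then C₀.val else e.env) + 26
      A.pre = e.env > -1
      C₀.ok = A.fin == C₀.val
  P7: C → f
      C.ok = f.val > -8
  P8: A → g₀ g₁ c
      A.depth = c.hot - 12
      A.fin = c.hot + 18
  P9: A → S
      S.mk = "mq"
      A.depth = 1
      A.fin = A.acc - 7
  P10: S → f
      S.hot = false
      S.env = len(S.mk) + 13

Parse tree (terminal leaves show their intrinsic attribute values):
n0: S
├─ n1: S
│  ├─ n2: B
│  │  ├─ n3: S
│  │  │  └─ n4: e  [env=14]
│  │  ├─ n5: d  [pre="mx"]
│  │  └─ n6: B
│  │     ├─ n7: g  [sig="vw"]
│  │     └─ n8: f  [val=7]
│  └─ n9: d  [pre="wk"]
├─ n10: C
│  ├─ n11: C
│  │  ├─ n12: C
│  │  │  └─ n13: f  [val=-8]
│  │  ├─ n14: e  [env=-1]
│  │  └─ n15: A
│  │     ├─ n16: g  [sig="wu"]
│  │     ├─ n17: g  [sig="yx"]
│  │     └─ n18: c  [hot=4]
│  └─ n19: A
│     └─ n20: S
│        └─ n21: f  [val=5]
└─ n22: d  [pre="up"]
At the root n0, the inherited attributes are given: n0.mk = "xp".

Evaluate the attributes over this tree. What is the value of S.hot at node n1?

1. n0.mk = "xp"  [given at root]
2. n1.mk = "yx"  ["yx"]
3. n2.sig = 26  [len(S.mk) + 24]
4. n3.mk = "mw"  ["mw"]
5. n4.env = 14  [terminal]
6. n3.hot = false  [false]
7. n3.env = 29  [e.env + 15]
8. n5.pre = "mx"  [terminal]
9. n6.sig = 5  [(if S.hot then S.env else B₀.sig) - 21]
10. n7.sig = "vw"  [terminal]
11. n8.val = 7  [terminal]
12. n6.ok = "kvw"  ["k" ++ g.sig]
13. n6.idx = -5  [B.sig - 10]
14. n2.ok = "uy"  ["uy"]
15. n2.idx = 26  [B₀.sig + S.env - 29]
16. n9.pre = "wk"  [terminal]
17. n1.hot = true  [B.idx > 25]
18. n1.env = 20  [B.idx - 6]
19. n10.val = 17  [17]
20. n11.val = 18  [18]
21. n12.val = -3  [C₀.val * 2 - 39]
22. n13.val = -8  [terminal]
23. n12.ok = false  [f.val > -8]
24. n14.env = -1  [terminal]
25. n15.acc = 25  [(if C₁.ok then C₀.val else e.env) + 26]
26. n15.pre = false  [e.env > -1]
27. n16.sig = "wu"  [terminal]
28. n17.sig = "yx"  [terminal]
29. n18.hot = 4  [terminal]
30. n15.depth = -8  [c.hot - 12]
31. n15.fin = 22  [c.hot + 18]
32. n11.ok = false  [A.fin == C₀.val]
33. n19.acc = 14  [14]
34. n19.pre = false  [C₀.val > 17]
35. n20.mk = "mq"  ["mq"]
36. n21.val = 5  [terminal]
37. n20.hot = false  [false]
38. n20.env = 15  [len(S.mk) + 13]
39. n19.depth = 1  [1]
40. n19.fin = 7  [A.acc - 7]
41. n10.ok = false  [false]
42. n22.pre = "up"  [terminal]
43. n0.hot = true  [S₁.env > 19]
44. n0.env = 17  [S₁.env - 3]

true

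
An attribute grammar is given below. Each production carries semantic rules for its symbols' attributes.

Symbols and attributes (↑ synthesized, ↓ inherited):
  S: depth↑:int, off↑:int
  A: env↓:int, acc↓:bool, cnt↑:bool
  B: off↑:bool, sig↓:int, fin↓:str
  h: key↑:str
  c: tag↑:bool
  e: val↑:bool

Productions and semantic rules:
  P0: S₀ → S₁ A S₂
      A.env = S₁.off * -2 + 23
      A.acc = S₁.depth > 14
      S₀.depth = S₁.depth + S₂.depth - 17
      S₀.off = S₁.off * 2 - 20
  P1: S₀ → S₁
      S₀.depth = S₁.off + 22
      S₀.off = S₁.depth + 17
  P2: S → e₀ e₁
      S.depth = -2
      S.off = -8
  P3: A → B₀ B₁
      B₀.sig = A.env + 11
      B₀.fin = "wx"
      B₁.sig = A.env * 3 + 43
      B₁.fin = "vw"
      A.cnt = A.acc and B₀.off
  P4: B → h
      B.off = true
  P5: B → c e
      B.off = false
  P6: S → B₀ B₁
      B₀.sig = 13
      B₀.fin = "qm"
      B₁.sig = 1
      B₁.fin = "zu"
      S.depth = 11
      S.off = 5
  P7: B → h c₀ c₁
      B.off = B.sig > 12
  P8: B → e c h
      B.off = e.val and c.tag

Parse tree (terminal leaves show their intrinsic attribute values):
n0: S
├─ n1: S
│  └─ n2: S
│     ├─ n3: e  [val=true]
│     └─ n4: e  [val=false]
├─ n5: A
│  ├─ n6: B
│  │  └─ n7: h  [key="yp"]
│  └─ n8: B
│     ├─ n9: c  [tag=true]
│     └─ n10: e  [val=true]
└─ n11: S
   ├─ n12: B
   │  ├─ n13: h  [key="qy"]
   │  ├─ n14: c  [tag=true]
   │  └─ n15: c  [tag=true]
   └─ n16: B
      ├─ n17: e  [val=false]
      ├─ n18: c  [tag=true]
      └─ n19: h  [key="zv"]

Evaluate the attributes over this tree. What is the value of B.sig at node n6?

4

1. n3.val = true  [terminal]
2. n4.val = false  [terminal]
3. n2.depth = -2  [-2]
4. n2.off = -8  [-8]
5. n1.depth = 14  [S₁.off + 22]
6. n1.off = 15  [S₁.depth + 17]
7. n5.env = -7  [S₁.off * -2 + 23]
8. n5.acc = false  [S₁.depth > 14]
9. n6.sig = 4  [A.env + 11]
10. n6.fin = "wx"  ["wx"]
11. n7.key = "yp"  [terminal]
12. n6.off = true  [true]
13. n8.sig = 22  [A.env * 3 + 43]
14. n8.fin = "vw"  ["vw"]
15. n9.tag = true  [terminal]
16. n10.val = true  [terminal]
17. n8.off = false  [false]
18. n5.cnt = false  [A.acc and B₀.off]
19. n12.sig = 13  [13]
20. n12.fin = "qm"  ["qm"]
21. n13.key = "qy"  [terminal]
22. n14.tag = true  [terminal]
23. n15.tag = true  [terminal]
24. n12.off = true  [B.sig > 12]
25. n16.sig = 1  [1]
26. n16.fin = "zu"  ["zu"]
27. n17.val = false  [terminal]
28. n18.tag = true  [terminal]
29. n19.key = "zv"  [terminal]
30. n16.off = false  [e.val and c.tag]
31. n11.depth = 11  [11]
32. n11.off = 5  [5]
33. n0.depth = 8  [S₁.depth + S₂.depth - 17]
34. n0.off = 10  [S₁.off * 2 - 20]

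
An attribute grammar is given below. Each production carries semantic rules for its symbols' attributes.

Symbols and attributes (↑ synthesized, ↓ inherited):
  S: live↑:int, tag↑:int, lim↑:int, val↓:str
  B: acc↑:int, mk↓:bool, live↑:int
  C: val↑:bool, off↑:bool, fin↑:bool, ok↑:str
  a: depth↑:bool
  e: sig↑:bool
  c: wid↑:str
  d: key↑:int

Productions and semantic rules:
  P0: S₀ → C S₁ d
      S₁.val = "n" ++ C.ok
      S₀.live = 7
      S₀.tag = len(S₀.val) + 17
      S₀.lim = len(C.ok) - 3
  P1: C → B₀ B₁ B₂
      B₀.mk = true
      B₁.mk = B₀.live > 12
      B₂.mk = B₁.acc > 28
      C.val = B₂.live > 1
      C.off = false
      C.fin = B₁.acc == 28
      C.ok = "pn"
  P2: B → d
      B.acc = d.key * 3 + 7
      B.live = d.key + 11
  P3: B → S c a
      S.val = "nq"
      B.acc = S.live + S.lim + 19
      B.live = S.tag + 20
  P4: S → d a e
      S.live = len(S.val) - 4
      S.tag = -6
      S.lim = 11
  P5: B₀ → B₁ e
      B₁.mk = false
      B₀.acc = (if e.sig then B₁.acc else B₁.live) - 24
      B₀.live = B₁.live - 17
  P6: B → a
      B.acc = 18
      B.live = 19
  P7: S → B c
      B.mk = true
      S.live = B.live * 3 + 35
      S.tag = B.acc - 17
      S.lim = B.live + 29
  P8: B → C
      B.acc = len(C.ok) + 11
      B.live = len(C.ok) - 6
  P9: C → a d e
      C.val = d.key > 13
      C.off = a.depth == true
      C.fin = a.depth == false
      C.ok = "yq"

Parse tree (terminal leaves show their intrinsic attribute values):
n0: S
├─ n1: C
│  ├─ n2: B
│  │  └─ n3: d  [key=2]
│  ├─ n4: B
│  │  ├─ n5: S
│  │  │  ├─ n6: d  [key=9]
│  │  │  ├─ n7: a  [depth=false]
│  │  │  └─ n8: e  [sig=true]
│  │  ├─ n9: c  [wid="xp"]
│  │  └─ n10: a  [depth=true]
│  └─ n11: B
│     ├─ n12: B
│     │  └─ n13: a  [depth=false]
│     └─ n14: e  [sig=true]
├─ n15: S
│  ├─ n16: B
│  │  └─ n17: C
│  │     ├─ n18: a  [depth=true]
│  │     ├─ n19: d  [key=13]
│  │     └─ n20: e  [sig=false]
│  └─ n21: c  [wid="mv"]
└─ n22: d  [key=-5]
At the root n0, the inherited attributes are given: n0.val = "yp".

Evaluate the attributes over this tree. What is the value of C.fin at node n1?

true

1. n0.val = "yp"  [given at root]
2. n2.mk = true  [true]
3. n3.key = 2  [terminal]
4. n2.acc = 13  [d.key * 3 + 7]
5. n2.live = 13  [d.key + 11]
6. n4.mk = true  [B₀.live > 12]
7. n5.val = "nq"  ["nq"]
8. n6.key = 9  [terminal]
9. n7.depth = false  [terminal]
10. n8.sig = true  [terminal]
11. n5.live = -2  [len(S.val) - 4]
12. n5.tag = -6  [-6]
13. n5.lim = 11  [11]
14. n9.wid = "xp"  [terminal]
15. n10.depth = true  [terminal]
16. n4.acc = 28  [S.live + S.lim + 19]
17. n4.live = 14  [S.tag + 20]
18. n11.mk = false  [B₁.acc > 28]
19. n12.mk = false  [false]
20. n13.depth = false  [terminal]
21. n12.acc = 18  [18]
22. n12.live = 19  [19]
23. n14.sig = true  [terminal]
24. n11.acc = -6  [(if e.sig then B₁.acc else B₁.live) - 24]
25. n11.live = 2  [B₁.live - 17]
26. n1.val = true  [B₂.live > 1]
27. n1.off = false  [false]
28. n1.fin = true  [B₁.acc == 28]
29. n1.ok = "pn"  ["pn"]
30. n15.val = "npn"  ["n" ++ C.ok]
31. n16.mk = true  [true]
32. n18.depth = true  [terminal]
33. n19.key = 13  [terminal]
34. n20.sig = false  [terminal]
35. n17.val = false  [d.key > 13]
36. n17.off = true  [a.depth == true]
37. n17.fin = false  [a.depth == false]
38. n17.ok = "yq"  ["yq"]
39. n16.acc = 13  [len(C.ok) + 11]
40. n16.live = -4  [len(C.ok) - 6]
41. n21.wid = "mv"  [terminal]
42. n15.live = 23  [B.live * 3 + 35]
43. n15.tag = -4  [B.acc - 17]
44. n15.lim = 25  [B.live + 29]
45. n22.key = -5  [terminal]
46. n0.live = 7  [7]
47. n0.tag = 19  [len(S₀.val) + 17]
48. n0.lim = -1  [len(C.ok) - 3]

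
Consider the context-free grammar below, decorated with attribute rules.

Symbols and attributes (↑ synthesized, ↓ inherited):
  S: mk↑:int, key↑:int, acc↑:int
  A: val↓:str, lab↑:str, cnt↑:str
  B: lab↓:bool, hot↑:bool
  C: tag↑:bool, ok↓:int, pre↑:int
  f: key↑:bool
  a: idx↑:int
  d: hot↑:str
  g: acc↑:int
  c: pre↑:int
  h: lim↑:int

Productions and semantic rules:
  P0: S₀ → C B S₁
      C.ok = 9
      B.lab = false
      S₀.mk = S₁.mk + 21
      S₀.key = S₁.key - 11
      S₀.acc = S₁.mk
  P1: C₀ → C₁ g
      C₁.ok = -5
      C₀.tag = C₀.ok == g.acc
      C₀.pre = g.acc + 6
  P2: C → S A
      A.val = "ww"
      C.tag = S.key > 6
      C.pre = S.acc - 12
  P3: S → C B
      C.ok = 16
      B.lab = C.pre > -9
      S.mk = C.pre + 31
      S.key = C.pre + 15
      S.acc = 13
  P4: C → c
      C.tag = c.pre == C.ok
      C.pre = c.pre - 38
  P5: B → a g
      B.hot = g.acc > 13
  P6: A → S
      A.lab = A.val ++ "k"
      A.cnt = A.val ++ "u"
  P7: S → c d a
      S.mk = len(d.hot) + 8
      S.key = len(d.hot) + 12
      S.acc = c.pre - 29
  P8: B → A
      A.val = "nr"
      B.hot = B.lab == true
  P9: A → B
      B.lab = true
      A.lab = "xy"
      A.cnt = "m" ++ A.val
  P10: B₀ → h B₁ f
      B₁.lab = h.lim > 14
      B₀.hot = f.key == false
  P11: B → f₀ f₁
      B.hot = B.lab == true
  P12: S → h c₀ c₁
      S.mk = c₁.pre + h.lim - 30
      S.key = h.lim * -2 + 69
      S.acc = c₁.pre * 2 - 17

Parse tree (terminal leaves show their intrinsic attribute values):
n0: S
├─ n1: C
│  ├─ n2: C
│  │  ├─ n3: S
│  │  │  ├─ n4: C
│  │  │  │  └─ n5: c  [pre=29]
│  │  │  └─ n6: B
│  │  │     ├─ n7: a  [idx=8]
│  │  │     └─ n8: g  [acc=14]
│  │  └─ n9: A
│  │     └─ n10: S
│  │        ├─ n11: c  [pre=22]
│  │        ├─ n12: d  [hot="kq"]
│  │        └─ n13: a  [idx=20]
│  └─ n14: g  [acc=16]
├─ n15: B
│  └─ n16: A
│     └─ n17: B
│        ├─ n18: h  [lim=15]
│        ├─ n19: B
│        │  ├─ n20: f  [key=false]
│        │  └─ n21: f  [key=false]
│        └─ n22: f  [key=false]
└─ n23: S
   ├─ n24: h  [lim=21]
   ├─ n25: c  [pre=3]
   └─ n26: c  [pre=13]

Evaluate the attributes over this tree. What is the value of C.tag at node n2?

false

1. n1.ok = 9  [9]
2. n2.ok = -5  [-5]
3. n4.ok = 16  [16]
4. n5.pre = 29  [terminal]
5. n4.tag = false  [c.pre == C.ok]
6. n4.pre = -9  [c.pre - 38]
7. n6.lab = false  [C.pre > -9]
8. n7.idx = 8  [terminal]
9. n8.acc = 14  [terminal]
10. n6.hot = true  [g.acc > 13]
11. n3.mk = 22  [C.pre + 31]
12. n3.key = 6  [C.pre + 15]
13. n3.acc = 13  [13]
14. n9.val = "ww"  ["ww"]
15. n11.pre = 22  [terminal]
16. n12.hot = "kq"  [terminal]
17. n13.idx = 20  [terminal]
18. n10.mk = 10  [len(d.hot) + 8]
19. n10.key = 14  [len(d.hot) + 12]
20. n10.acc = -7  [c.pre - 29]
21. n9.lab = "wwk"  [A.val ++ "k"]
22. n9.cnt = "wwu"  [A.val ++ "u"]
23. n2.tag = false  [S.key > 6]
24. n2.pre = 1  [S.acc - 12]
25. n14.acc = 16  [terminal]
26. n1.tag = false  [C₀.ok == g.acc]
27. n1.pre = 22  [g.acc + 6]
28. n15.lab = false  [false]
29. n16.val = "nr"  ["nr"]
30. n17.lab = true  [true]
31. n18.lim = 15  [terminal]
32. n19.lab = true  [h.lim > 14]
33. n20.key = false  [terminal]
34. n21.key = false  [terminal]
35. n19.hot = true  [B.lab == true]
36. n22.key = false  [terminal]
37. n17.hot = true  [f.key == false]
38. n16.lab = "xy"  ["xy"]
39. n16.cnt = "mnr"  ["m" ++ A.val]
40. n15.hot = false  [B.lab == true]
41. n24.lim = 21  [terminal]
42. n25.pre = 3  [terminal]
43. n26.pre = 13  [terminal]
44. n23.mk = 4  [c₁.pre + h.lim - 30]
45. n23.key = 27  [h.lim * -2 + 69]
46. n23.acc = 9  [c₁.pre * 2 - 17]
47. n0.mk = 25  [S₁.mk + 21]
48. n0.key = 16  [S₁.key - 11]
49. n0.acc = 4  [S₁.mk]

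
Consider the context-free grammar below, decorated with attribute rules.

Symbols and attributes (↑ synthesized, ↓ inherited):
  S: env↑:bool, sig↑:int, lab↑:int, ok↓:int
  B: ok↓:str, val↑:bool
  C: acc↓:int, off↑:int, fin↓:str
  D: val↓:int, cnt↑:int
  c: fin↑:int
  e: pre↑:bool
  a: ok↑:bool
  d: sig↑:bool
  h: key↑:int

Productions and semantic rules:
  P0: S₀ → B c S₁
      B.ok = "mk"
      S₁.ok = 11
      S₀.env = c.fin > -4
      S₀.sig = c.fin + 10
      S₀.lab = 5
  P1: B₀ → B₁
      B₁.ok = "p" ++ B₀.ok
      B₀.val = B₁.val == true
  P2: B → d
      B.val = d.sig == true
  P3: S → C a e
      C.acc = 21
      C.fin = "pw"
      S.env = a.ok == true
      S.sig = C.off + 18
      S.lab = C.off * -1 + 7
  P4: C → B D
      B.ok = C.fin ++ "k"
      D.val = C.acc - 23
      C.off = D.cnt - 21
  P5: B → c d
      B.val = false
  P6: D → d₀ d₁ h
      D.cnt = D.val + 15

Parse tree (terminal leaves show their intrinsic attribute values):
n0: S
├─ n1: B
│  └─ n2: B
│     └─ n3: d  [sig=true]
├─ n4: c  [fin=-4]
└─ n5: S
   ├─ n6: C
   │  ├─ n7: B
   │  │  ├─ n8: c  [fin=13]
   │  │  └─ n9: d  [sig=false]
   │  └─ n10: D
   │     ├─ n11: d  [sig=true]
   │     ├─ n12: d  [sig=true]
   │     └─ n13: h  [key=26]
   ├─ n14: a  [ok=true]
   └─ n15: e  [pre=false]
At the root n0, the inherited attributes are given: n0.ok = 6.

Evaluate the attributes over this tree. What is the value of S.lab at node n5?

1. n0.ok = 6  [given at root]
2. n1.ok = "mk"  ["mk"]
3. n2.ok = "pmk"  ["p" ++ B₀.ok]
4. n3.sig = true  [terminal]
5. n2.val = true  [d.sig == true]
6. n1.val = true  [B₁.val == true]
7. n4.fin = -4  [terminal]
8. n5.ok = 11  [11]
9. n6.acc = 21  [21]
10. n6.fin = "pw"  ["pw"]
11. n7.ok = "pwk"  [C.fin ++ "k"]
12. n8.fin = 13  [terminal]
13. n9.sig = false  [terminal]
14. n7.val = false  [false]
15. n10.val = -2  [C.acc - 23]
16. n11.sig = true  [terminal]
17. n12.sig = true  [terminal]
18. n13.key = 26  [terminal]
19. n10.cnt = 13  [D.val + 15]
20. n6.off = -8  [D.cnt - 21]
21. n14.ok = true  [terminal]
22. n15.pre = false  [terminal]
23. n5.env = true  [a.ok == true]
24. n5.sig = 10  [C.off + 18]
25. n5.lab = 15  [C.off * -1 + 7]
26. n0.env = false  [c.fin > -4]
27. n0.sig = 6  [c.fin + 10]
28. n0.lab = 5  [5]

15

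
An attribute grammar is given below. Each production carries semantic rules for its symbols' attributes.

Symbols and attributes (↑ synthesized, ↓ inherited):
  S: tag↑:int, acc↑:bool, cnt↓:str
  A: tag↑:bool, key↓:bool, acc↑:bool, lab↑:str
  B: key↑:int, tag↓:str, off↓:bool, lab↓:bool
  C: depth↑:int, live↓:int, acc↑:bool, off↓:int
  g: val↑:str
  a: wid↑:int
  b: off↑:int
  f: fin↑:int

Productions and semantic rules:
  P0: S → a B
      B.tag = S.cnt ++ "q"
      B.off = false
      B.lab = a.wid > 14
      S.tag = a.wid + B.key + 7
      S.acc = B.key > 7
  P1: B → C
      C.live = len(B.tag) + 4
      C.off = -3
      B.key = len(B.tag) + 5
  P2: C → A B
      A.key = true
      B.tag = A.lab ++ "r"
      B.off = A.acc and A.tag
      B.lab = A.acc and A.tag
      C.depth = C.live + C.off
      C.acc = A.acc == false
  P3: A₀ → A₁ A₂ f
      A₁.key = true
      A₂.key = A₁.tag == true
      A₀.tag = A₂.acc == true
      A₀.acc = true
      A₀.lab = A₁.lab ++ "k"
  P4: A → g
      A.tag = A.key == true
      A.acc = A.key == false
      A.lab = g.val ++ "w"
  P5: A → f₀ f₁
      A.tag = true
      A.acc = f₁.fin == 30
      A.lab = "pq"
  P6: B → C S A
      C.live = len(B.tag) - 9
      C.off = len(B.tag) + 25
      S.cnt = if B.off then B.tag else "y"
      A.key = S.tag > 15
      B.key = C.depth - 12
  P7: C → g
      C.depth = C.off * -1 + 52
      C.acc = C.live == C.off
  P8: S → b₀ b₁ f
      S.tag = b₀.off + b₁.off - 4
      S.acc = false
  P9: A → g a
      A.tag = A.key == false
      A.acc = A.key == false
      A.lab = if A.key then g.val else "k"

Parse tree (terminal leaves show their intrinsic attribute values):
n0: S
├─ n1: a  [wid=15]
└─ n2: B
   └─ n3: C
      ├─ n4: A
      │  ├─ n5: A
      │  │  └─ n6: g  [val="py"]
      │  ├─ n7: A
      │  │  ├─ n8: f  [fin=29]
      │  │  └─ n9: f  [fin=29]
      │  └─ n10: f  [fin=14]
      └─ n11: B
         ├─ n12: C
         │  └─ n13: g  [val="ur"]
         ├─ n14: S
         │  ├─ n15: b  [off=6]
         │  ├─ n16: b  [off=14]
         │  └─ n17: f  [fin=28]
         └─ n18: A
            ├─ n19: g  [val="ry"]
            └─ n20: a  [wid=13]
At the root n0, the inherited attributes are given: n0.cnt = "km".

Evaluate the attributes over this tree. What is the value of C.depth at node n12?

1. n0.cnt = "km"  [given at root]
2. n1.wid = 15  [terminal]
3. n2.tag = "kmq"  [S.cnt ++ "q"]
4. n2.off = false  [false]
5. n2.lab = true  [a.wid > 14]
6. n3.live = 7  [len(B.tag) + 4]
7. n3.off = -3  [-3]
8. n4.key = true  [true]
9. n5.key = true  [true]
10. n6.val = "py"  [terminal]
11. n5.tag = true  [A.key == true]
12. n5.acc = false  [A.key == false]
13. n5.lab = "pyw"  [g.val ++ "w"]
14. n7.key = true  [A₁.tag == true]
15. n8.fin = 29  [terminal]
16. n9.fin = 29  [terminal]
17. n7.tag = true  [true]
18. n7.acc = false  [f₁.fin == 30]
19. n7.lab = "pq"  ["pq"]
20. n10.fin = 14  [terminal]
21. n4.tag = false  [A₂.acc == true]
22. n4.acc = true  [true]
23. n4.lab = "pywk"  [A₁.lab ++ "k"]
24. n11.tag = "pywkr"  [A.lab ++ "r"]
25. n11.off = false  [A.acc and A.tag]
26. n11.lab = false  [A.acc and A.tag]
27. n12.live = -4  [len(B.tag) - 9]
28. n12.off = 30  [len(B.tag) + 25]
29. n13.val = "ur"  [terminal]
30. n12.depth = 22  [C.off * -1 + 52]
31. n12.acc = false  [C.live == C.off]
32. n14.cnt = "y"  [if B.off then B.tag else "y"]
33. n15.off = 6  [terminal]
34. n16.off = 14  [terminal]
35. n17.fin = 28  [terminal]
36. n14.tag = 16  [b₀.off + b₁.off - 4]
37. n14.acc = false  [false]
38. n18.key = true  [S.tag > 15]
39. n19.val = "ry"  [terminal]
40. n20.wid = 13  [terminal]
41. n18.tag = false  [A.key == false]
42. n18.acc = false  [A.key == false]
43. n18.lab = "ry"  [if A.key then g.val else "k"]
44. n11.key = 10  [C.depth - 12]
45. n3.depth = 4  [C.live + C.off]
46. n3.acc = false  [A.acc == false]
47. n2.key = 8  [len(B.tag) + 5]
48. n0.tag = 30  [a.wid + B.key + 7]
49. n0.acc = true  [B.key > 7]

22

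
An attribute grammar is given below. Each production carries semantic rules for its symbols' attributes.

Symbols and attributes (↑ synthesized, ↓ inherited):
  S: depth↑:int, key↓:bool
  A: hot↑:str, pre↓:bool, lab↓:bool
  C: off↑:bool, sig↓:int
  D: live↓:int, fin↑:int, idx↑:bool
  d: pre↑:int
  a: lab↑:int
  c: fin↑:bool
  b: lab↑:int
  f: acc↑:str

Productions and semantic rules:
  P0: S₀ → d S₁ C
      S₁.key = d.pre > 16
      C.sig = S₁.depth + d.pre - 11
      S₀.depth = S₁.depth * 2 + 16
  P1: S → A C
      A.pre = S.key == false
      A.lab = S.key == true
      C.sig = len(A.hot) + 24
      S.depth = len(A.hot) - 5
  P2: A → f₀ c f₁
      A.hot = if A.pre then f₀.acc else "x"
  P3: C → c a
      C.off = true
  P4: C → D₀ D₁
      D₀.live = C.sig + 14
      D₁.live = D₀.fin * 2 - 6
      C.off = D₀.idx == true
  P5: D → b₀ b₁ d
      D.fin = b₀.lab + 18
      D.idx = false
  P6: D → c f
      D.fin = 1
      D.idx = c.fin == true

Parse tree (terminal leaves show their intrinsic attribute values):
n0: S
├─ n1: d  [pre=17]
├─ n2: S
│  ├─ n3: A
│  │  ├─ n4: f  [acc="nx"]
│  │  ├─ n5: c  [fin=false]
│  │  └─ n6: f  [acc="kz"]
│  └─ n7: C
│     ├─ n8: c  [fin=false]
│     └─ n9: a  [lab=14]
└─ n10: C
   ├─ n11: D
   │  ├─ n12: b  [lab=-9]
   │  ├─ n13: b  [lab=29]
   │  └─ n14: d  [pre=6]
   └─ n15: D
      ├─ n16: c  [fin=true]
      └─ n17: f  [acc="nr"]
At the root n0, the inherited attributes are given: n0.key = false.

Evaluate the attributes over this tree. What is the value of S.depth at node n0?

1. n0.key = false  [given at root]
2. n1.pre = 17  [terminal]
3. n2.key = true  [d.pre > 16]
4. n3.pre = false  [S.key == false]
5. n3.lab = true  [S.key == true]
6. n4.acc = "nx"  [terminal]
7. n5.fin = false  [terminal]
8. n6.acc = "kz"  [terminal]
9. n3.hot = "x"  [if A.pre then f₀.acc else "x"]
10. n7.sig = 25  [len(A.hot) + 24]
11. n8.fin = false  [terminal]
12. n9.lab = 14  [terminal]
13. n7.off = true  [true]
14. n2.depth = -4  [len(A.hot) - 5]
15. n10.sig = 2  [S₁.depth + d.pre - 11]
16. n11.live = 16  [C.sig + 14]
17. n12.lab = -9  [terminal]
18. n13.lab = 29  [terminal]
19. n14.pre = 6  [terminal]
20. n11.fin = 9  [b₀.lab + 18]
21. n11.idx = false  [false]
22. n15.live = 12  [D₀.fin * 2 - 6]
23. n16.fin = true  [terminal]
24. n17.acc = "nr"  [terminal]
25. n15.fin = 1  [1]
26. n15.idx = true  [c.fin == true]
27. n10.off = false  [D₀.idx == true]
28. n0.depth = 8  [S₁.depth * 2 + 16]

8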